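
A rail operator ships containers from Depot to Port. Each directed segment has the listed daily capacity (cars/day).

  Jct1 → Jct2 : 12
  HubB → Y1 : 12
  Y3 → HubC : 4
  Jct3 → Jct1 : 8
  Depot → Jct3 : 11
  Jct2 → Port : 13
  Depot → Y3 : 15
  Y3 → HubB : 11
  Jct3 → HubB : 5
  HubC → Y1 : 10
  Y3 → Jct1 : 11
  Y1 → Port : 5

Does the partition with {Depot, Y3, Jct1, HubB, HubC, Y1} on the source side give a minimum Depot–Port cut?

Given cut capacity: 11 + 12 + 5 = 28.
Augment Depot→Y3→Jct1→Jct2→Port: bottleneck 11, flow now 11.
Augment Depot→Y3→HubB→Y1→Port: bottleneck 4, flow now 15.
Augment Depot→Jct3→Jct1→Jct2→Port: bottleneck 1, flow now 16.
Augment Depot→Jct3→HubB→Y1→Port: bottleneck 1, flow now 17.
No augmenting path remains; maximum flow = 17.
In the residual graph, reachable from Depot: {Depot, Y3, Jct3, Jct1, HubB, HubC, Y1}.
Min-cut edges: Jct1→Jct2 (12), Y1→Port (5); capacity 12 + 5 = 17.
Cut capacity 28 exceeds the max flow 17, so it is not minimum.

No — its capacity is 28, but the minimum cut has capacity 17.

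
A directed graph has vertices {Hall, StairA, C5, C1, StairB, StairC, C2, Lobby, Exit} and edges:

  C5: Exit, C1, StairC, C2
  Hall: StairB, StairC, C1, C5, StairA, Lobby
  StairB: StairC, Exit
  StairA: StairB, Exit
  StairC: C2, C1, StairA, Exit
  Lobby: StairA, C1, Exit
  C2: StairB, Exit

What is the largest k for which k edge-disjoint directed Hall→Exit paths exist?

5

Assign every edge capacity 1; by Menger, the answer equals the max flow.
Path Hall→StairA→Exit (+1); total 1.
Path Hall→C5→Exit (+1); total 2.
Path Hall→StairB→Exit (+1); total 3.
Path Hall→StairC→Exit (+1); total 4.
Path Hall→Lobby→Exit (+1); total 5.
No residual Hall→Exit path; max flow = 5.
Certifying cut of size 5: {Hall→C5, Hall→Lobby, Hall→StairA, Hall→StairB, Hall→StairC}.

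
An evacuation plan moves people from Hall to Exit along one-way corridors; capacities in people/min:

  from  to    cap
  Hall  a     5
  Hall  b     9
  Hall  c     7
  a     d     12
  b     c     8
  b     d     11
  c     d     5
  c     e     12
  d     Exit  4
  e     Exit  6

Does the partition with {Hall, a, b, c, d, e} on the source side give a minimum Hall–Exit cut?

Yes — it is a minimum cut (capacity 10).

Given cut capacity: 4 + 6 = 10.
Augment Hall→a→d→Exit: bottleneck 4, flow now 4.
Augment Hall→c→e→Exit: bottleneck 6, flow now 10.
No augmenting path remains; maximum flow = 10.
Cut capacity 10 equals the max flow, so it is a minimum cut.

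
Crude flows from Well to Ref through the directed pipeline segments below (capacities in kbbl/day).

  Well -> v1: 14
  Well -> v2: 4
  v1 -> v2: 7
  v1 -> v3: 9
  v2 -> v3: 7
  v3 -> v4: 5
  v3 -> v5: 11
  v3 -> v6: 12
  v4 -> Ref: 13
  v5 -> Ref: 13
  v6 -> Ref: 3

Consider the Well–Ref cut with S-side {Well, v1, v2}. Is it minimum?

Yes — it is a minimum cut (capacity 16).

Given cut capacity: 9 + 7 = 16.
Augment Well→v1→v3→v4→Ref: bottleneck 5, flow now 5.
Augment Well→v1→v3→v5→Ref: bottleneck 4, flow now 9.
Augment Well→v2→v3→v5→Ref: bottleneck 4, flow now 13.
Augment Well→v1→v2→v3→v5→Ref: bottleneck 3, flow now 16.
No augmenting path remains; maximum flow = 16.
Cut capacity 16 equals the max flow, so it is a minimum cut.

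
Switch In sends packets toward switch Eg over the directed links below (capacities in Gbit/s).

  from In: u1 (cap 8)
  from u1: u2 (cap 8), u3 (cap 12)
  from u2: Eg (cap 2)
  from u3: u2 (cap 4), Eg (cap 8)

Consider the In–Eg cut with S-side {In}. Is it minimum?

Given cut capacity: 8 = 8.
Augment In→u1→u2→Eg: bottleneck 2, flow now 2.
Augment In→u1→u3→Eg: bottleneck 6, flow now 8.
No augmenting path remains; maximum flow = 8.
Cut capacity 8 equals the max flow, so it is a minimum cut.

Yes — it is a minimum cut (capacity 8).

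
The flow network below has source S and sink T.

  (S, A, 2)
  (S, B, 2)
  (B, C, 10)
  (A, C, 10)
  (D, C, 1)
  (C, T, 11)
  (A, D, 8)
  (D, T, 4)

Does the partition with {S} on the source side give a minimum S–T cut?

Given cut capacity: 2 + 2 = 4.
Augment S→A→C→T: bottleneck 2, flow now 2.
Augment S→B→C→T: bottleneck 2, flow now 4.
No augmenting path remains; maximum flow = 4.
Cut capacity 4 equals the max flow, so it is a minimum cut.

Yes — it is a minimum cut (capacity 4).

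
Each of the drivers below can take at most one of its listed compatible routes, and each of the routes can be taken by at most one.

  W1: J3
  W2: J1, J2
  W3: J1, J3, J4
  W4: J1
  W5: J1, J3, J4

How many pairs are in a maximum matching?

Unit-capacity flow: source→left, listed edges, right→sink; max matching = max flow.
Augmenting path W1→J3 (+1); matched 1.
Augmenting path W2→J1 (+1); matched 2.
Augmenting path W3→J4 (+1); matched 3.
Augmenting path W4→J1→W2→J2 (+1); matched 4.
No augmenting path remains; maximum matching = 4.
König certificate: {W2, J1, J3, J4} is a vertex cover of size 4 (every listed pair touches it), so no matching can be larger.

4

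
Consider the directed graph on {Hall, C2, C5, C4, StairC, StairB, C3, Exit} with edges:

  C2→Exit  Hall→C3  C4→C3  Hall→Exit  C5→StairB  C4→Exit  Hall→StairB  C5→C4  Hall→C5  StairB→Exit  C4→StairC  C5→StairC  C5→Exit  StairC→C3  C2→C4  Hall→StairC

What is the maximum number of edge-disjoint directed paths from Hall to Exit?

Assign every edge capacity 1; by Menger, the answer equals the max flow.
Path Hall→Exit (+1); total 1.
Path Hall→C5→Exit (+1); total 2.
Path Hall→StairB→Exit (+1); total 3.
No residual Hall→Exit path; max flow = 3.
Certifying cut of size 3: {Hall→C5, Hall→Exit, Hall→StairB}.

3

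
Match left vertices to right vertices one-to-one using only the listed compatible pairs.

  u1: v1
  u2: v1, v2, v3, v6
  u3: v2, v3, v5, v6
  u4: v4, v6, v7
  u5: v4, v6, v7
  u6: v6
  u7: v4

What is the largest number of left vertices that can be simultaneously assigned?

Unit-capacity flow: source→left, listed edges, right→sink; max matching = max flow.
Augmenting path u1→v1 (+1); matched 1.
Augmenting path u2→v2 (+1); matched 2.
Augmenting path u3→v3 (+1); matched 3.
Augmenting path u4→v4 (+1); matched 4.
Augmenting path u5→v6 (+1); matched 5.
Augmenting path u6→v6→u5→v7 (+1); matched 6.
No augmenting path remains; maximum matching = 6.
König certificate: {u1, u2, u3, v4, v6, v7} is a vertex cover of size 6 (every listed pair touches it), so no matching can be larger.

6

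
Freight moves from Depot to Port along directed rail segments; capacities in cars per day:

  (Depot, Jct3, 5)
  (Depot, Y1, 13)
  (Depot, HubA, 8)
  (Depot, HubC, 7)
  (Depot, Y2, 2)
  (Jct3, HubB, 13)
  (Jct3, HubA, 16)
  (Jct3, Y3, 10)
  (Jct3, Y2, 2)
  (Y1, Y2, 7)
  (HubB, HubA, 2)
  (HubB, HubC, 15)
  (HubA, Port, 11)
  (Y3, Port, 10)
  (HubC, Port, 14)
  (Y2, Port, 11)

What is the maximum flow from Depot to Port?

Augment Depot→HubA→Port: bottleneck 8, flow now 8.
Augment Depot→HubC→Port: bottleneck 7, flow now 15.
Augment Depot→Y2→Port: bottleneck 2, flow now 17.
Augment Depot→Jct3→HubA→Port: bottleneck 3, flow now 20.
Augment Depot→Jct3→Y3→Port: bottleneck 2, flow now 22.
Augment Depot→Y1→Y2→Port: bottleneck 7, flow now 29.
No augmenting path remains; maximum flow = 29.
In the residual graph, reachable from Depot: {Depot, Y1}.
Min-cut edges: Depot→Jct3 (5), Depot→HubA (8), Depot→HubC (7), Depot→Y2 (2), Y1→Y2 (7); capacity 5 + 8 + 7 + 2 + 7 = 29.
This cut is saturated, so no flow can exceed 29.

29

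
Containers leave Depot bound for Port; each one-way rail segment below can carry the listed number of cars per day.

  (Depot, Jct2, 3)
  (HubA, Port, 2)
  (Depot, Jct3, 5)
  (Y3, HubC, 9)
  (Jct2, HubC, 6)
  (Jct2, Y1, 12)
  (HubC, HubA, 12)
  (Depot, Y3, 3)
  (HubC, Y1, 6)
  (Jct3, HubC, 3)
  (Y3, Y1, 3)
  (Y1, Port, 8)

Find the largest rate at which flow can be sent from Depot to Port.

Augment Depot→Y3→Y1→Port: bottleneck 3, flow now 3.
Augment Depot→Jct2→Y1→Port: bottleneck 3, flow now 6.
Augment Depot→Jct3→HubC→HubA→Port: bottleneck 2, flow now 8.
Augment Depot→Jct3→HubC→Y1→Port: bottleneck 1, flow now 9.
No augmenting path remains; maximum flow = 9.
In the residual graph, reachable from Depot: {Depot, Jct3}.
Min-cut edges: Depot→Y3 (3), Depot→Jct2 (3), Jct3→HubC (3); capacity 3 + 3 + 3 = 9.
This cut is saturated, so no flow can exceed 9.

9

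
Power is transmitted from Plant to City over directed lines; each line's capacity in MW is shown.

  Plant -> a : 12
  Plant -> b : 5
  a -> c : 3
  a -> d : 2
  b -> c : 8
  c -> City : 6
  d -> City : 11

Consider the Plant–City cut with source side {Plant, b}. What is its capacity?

20

Edges leaving {Plant, b}: Plant→a (12), b→c (8).
Cut capacity = 12 + 8 = 20.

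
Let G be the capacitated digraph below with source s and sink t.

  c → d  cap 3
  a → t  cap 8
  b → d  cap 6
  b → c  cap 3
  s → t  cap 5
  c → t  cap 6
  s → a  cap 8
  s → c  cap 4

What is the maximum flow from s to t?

17

Augment s→t: bottleneck 5, flow now 5.
Augment s→a→t: bottleneck 8, flow now 13.
Augment s→c→t: bottleneck 4, flow now 17.
No augmenting path remains; maximum flow = 17.
In the residual graph, reachable from s: {s}.
Min-cut edges: s→a (8), s→c (4), s→t (5); capacity 8 + 4 + 5 = 17.
This cut is saturated, so no flow can exceed 17.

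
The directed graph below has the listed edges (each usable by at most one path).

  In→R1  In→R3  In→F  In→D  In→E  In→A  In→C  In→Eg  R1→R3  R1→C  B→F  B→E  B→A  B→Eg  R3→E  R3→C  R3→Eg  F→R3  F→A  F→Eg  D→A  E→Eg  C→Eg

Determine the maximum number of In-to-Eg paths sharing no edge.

Assign every edge capacity 1; by Menger, the answer equals the max flow.
Path In→Eg (+1); total 1.
Path In→R3→Eg (+1); total 2.
Path In→F→Eg (+1); total 3.
Path In→E→Eg (+1); total 4.
Path In→C→Eg (+1); total 5.
No residual In→Eg path; max flow = 5.
Certifying cut of size 5: {C→Eg, E→Eg, In→Eg, In→F, R3→Eg}.

5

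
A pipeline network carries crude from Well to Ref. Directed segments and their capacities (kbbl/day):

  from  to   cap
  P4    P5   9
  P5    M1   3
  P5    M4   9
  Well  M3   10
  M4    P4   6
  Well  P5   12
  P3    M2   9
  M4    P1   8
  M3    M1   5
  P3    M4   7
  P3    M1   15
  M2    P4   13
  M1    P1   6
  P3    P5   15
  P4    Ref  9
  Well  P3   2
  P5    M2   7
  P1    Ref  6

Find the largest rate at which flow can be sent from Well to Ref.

15

Augment Well→P3→M4→P1→Ref: bottleneck 2, flow now 2.
Augment Well→P5→M4→P1→Ref: bottleneck 4, flow now 6.
Augment Well→P5→M4→P4→Ref: bottleneck 5, flow now 11.
Augment Well→P5→M2→P4→Ref: bottleneck 3, flow now 14.
Augment Well→M3→M1→P1→M4→P4→Ref: bottleneck 1, flow now 15. (uses reverse residual edge)
No augmenting path remains; maximum flow = 15.
In the residual graph, reachable from Well: {Well, P3, P5, M3, M4, M2, M1, P1, P4}.
Min-cut edges: P1→Ref (6), P4→Ref (9); capacity 6 + 9 = 15.
This cut is saturated, so no flow can exceed 15.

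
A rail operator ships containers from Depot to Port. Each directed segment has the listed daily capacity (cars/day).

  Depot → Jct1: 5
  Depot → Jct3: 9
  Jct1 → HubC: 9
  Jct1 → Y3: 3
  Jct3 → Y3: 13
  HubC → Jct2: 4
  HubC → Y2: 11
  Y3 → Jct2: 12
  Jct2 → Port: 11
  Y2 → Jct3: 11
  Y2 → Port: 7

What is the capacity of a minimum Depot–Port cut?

Augment Depot→Jct1→HubC→Jct2→Port: bottleneck 4, flow now 4.
Augment Depot→Jct1→HubC→Y2→Port: bottleneck 1, flow now 5.
Augment Depot→Jct3→Y3→Jct2→Port: bottleneck 7, flow now 12.
Augment Depot→Jct3→Y3→Jct2→HubC→Y2→Port: bottleneck 2, flow now 14. (uses reverse residual edge)
No augmenting path remains; maximum flow = 14.
By max-flow min-cut, the minimum cut capacity equals the max flow.
In the residual graph, reachable from Depot: {Depot}.
Min-cut edges: Depot→Jct1 (5), Depot→Jct3 (9); capacity 5 + 9 = 14.

14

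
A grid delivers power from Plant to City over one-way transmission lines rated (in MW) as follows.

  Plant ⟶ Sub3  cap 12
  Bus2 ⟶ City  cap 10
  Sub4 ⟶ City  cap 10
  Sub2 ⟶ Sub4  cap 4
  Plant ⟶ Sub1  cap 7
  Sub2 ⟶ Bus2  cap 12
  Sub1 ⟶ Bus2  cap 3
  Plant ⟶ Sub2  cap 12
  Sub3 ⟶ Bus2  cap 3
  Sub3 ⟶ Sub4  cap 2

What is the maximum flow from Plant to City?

Augment Plant→Sub3→Bus2→City: bottleneck 3, flow now 3.
Augment Plant→Sub3→Sub4→City: bottleneck 2, flow now 5.
Augment Plant→Sub2→Bus2→City: bottleneck 7, flow now 12.
Augment Plant→Sub2→Sub4→City: bottleneck 4, flow now 16.
No augmenting path remains; maximum flow = 16.
In the residual graph, reachable from Plant: {Plant, Sub3, Sub2, Sub1, Bus2}.
Min-cut edges: Sub3→Sub4 (2), Sub2→Sub4 (4), Bus2→City (10); capacity 2 + 4 + 10 = 16.
This cut is saturated, so no flow can exceed 16.

16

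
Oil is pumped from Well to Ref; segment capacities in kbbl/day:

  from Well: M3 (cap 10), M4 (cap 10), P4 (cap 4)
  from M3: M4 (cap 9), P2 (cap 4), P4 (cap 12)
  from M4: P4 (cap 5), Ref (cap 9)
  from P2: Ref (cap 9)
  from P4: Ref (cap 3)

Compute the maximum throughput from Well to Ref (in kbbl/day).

Augment Well→M4→Ref: bottleneck 9, flow now 9.
Augment Well→P4→Ref: bottleneck 3, flow now 12.
Augment Well→M3→P2→Ref: bottleneck 4, flow now 16.
No augmenting path remains; maximum flow = 16.
In the residual graph, reachable from Well: {Well, M3, M4, P4}.
Min-cut edges: M3→P2 (4), M4→Ref (9), P4→Ref (3); capacity 4 + 9 + 3 = 16.
This cut is saturated, so no flow can exceed 16.

16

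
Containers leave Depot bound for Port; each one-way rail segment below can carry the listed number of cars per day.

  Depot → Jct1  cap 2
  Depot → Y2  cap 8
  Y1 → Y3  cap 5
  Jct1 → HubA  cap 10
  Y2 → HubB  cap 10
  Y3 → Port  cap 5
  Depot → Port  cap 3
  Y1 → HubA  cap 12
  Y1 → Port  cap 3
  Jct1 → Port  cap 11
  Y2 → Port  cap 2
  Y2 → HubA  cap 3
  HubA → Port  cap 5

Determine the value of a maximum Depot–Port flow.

10

Augment Depot→Port: bottleneck 3, flow now 3.
Augment Depot→Jct1→Port: bottleneck 2, flow now 5.
Augment Depot→Y2→Port: bottleneck 2, flow now 7.
Augment Depot→Y2→HubA→Port: bottleneck 3, flow now 10.
No augmenting path remains; maximum flow = 10.
In the residual graph, reachable from Depot: {Depot, Y2, HubB}.
Min-cut edges: Depot→Jct1 (2), Depot→Port (3), Y2→HubA (3), Y2→Port (2); capacity 2 + 3 + 3 + 2 = 10.
This cut is saturated, so no flow can exceed 10.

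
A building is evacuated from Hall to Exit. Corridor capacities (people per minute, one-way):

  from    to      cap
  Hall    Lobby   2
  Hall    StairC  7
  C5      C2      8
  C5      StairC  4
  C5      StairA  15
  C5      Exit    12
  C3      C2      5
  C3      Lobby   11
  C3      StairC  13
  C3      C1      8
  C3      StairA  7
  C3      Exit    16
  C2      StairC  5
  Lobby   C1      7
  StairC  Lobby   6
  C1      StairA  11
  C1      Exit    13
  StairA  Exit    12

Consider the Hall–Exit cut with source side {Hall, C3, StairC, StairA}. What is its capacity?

60

Edges leaving {Hall, C3, StairC, StairA}: Hall→Lobby (2), C3→C2 (5), C3→Lobby (11), C3→C1 (8), C3→Exit (16), StairC→Lobby (6), StairA→Exit (12).
Cut capacity = 2 + 5 + 11 + 8 + 16 + 6 + 12 = 60.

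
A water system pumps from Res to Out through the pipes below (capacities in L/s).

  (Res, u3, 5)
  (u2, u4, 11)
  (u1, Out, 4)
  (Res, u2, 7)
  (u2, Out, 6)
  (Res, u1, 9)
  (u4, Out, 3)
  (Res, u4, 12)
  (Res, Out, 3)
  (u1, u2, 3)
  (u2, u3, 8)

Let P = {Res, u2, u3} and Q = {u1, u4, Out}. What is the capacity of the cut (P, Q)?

41

Edges leaving {Res, u2, u3}: Res→u1 (9), Res→u4 (12), Res→Out (3), u2→u4 (11), u2→Out (6).
Cut capacity = 9 + 12 + 3 + 11 + 6 = 41.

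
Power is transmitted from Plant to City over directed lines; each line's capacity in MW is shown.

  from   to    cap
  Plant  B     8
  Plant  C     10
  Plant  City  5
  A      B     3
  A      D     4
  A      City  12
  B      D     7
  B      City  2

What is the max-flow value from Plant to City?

7

Augment Plant→City: bottleneck 5, flow now 5.
Augment Plant→B→City: bottleneck 2, flow now 7.
No augmenting path remains; maximum flow = 7.
In the residual graph, reachable from Plant: {Plant, B, C, D}.
Min-cut edges: Plant→City (5), B→City (2); capacity 5 + 2 = 7.
This cut is saturated, so no flow can exceed 7.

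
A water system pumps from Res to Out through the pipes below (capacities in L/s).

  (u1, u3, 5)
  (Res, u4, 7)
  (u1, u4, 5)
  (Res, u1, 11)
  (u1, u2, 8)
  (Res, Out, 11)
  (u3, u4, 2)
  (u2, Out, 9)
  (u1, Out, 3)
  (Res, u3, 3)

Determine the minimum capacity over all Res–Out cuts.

22

Augment Res→Out: bottleneck 11, flow now 11.
Augment Res→u1→Out: bottleneck 3, flow now 14.
Augment Res→u1→u2→Out: bottleneck 8, flow now 22.
No augmenting path remains; maximum flow = 22.
By max-flow min-cut, the minimum cut capacity equals the max flow.
In the residual graph, reachable from Res: {Res, u3, u4}.
Min-cut edges: Res→u1 (11), Res→Out (11); capacity 11 + 11 = 22.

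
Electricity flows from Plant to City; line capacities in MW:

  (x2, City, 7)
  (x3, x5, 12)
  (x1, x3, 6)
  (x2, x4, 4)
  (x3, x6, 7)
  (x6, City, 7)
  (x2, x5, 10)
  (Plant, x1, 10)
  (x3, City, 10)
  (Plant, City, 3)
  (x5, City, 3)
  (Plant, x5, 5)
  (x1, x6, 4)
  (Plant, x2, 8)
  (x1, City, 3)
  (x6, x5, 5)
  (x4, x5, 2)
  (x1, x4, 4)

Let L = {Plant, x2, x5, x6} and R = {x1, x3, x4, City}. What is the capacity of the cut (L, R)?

Edges leaving {Plant, x2, x5, x6}: Plant→x1 (10), Plant→City (3), x2→x4 (4), x2→City (7), x5→City (3), x6→City (7).
Cut capacity = 10 + 3 + 4 + 7 + 3 + 7 = 34.

34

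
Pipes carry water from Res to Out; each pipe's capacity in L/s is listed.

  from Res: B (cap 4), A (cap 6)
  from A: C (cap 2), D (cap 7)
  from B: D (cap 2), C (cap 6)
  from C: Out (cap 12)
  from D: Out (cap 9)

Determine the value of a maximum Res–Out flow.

Augment Res→A→C→Out: bottleneck 2, flow now 2.
Augment Res→A→D→Out: bottleneck 4, flow now 6.
Augment Res→B→C→Out: bottleneck 4, flow now 10.
No augmenting path remains; maximum flow = 10.
In the residual graph, reachable from Res: {Res}.
Min-cut edges: Res→A (6), Res→B (4); capacity 6 + 4 = 10.
This cut is saturated, so no flow can exceed 10.

10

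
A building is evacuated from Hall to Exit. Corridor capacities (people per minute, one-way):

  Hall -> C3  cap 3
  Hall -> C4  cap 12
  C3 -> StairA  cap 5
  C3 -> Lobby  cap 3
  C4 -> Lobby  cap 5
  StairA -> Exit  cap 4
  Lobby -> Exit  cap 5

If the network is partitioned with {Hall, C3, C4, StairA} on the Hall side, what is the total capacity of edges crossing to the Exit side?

Edges leaving {Hall, C3, C4, StairA}: C3→Lobby (3), C4→Lobby (5), StairA→Exit (4).
Cut capacity = 3 + 5 + 4 = 12.

12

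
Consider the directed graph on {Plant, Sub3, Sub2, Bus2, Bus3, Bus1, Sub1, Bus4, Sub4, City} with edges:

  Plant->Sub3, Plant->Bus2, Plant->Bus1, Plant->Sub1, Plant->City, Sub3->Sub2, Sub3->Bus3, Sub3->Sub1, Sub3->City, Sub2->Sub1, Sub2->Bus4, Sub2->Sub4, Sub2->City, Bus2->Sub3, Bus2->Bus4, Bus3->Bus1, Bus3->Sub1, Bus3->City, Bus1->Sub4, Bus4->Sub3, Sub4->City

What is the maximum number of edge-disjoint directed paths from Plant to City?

Assign every edge capacity 1; by Menger, the answer equals the max flow.
Path Plant→City (+1); total 1.
Path Plant→Sub3→City (+1); total 2.
Path Plant→Bus1→Sub4→City (+1); total 3.
Path Plant→Bus2→Sub3→Sub2→City (+1); total 4.
No residual Plant→City path; max flow = 4.
Certifying cut of size 4: {Plant→Bus1, Plant→Bus2, Plant→City, Plant→Sub3}.

4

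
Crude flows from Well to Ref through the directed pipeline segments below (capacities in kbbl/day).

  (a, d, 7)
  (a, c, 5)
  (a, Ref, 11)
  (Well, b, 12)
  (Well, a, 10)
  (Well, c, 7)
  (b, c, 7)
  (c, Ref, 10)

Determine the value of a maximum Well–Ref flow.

20

Augment Well→a→Ref: bottleneck 10, flow now 10.
Augment Well→c→Ref: bottleneck 7, flow now 17.
Augment Well→b→c→Ref: bottleneck 3, flow now 20.
No augmenting path remains; maximum flow = 20.
In the residual graph, reachable from Well: {Well, b, c}.
Min-cut edges: Well→a (10), c→Ref (10); capacity 10 + 10 = 20.
This cut is saturated, so no flow can exceed 20.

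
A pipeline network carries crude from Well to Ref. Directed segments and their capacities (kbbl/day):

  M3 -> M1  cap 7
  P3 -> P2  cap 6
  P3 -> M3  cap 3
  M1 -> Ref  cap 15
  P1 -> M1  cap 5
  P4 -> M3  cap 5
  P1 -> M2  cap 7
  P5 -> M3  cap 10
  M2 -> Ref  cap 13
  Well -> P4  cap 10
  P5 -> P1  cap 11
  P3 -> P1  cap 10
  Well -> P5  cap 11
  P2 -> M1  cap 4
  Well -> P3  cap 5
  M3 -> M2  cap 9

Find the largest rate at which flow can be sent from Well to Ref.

21

Augment Well→P4→M3→M2→Ref: bottleneck 5, flow now 5.
Augment Well→P3→P1→M2→Ref: bottleneck 5, flow now 10.
Augment Well→P5→P1→M2→Ref: bottleneck 2, flow now 12.
Augment Well→P5→P1→M1→Ref: bottleneck 5, flow now 17.
Augment Well→P5→M3→M2→Ref: bottleneck 1, flow now 18.
Augment Well→P5→M3→M1→Ref: bottleneck 3, flow now 21.
No augmenting path remains; maximum flow = 21.
In the residual graph, reachable from Well: {Well, P4}.
Min-cut edges: Well→P3 (5), Well→P5 (11), P4→M3 (5); capacity 5 + 11 + 5 = 21.
This cut is saturated, so no flow can exceed 21.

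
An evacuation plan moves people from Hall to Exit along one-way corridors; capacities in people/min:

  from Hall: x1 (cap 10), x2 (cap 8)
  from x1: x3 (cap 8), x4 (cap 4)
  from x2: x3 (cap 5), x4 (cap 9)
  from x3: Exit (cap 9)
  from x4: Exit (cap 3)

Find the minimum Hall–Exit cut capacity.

Augment Hall→x1→x3→Exit: bottleneck 8, flow now 8.
Augment Hall→x1→x4→Exit: bottleneck 2, flow now 10.
Augment Hall→x2→x3→Exit: bottleneck 1, flow now 11.
Augment Hall→x2→x4→Exit: bottleneck 1, flow now 12.
No augmenting path remains; maximum flow = 12.
By max-flow min-cut, the minimum cut capacity equals the max flow.
In the residual graph, reachable from Hall: {Hall, x1, x2, x3, x4}.
Min-cut edges: x3→Exit (9), x4→Exit (3); capacity 9 + 3 = 12.

12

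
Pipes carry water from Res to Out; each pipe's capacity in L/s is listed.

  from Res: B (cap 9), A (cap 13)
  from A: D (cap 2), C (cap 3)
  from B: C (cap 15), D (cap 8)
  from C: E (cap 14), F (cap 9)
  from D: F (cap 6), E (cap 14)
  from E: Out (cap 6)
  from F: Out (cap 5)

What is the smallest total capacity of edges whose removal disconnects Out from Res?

11

Augment Res→A→C→E→Out: bottleneck 3, flow now 3.
Augment Res→A→D→E→Out: bottleneck 2, flow now 5.
Augment Res→B→C→E→Out: bottleneck 1, flow now 6.
Augment Res→B→C→F→Out: bottleneck 5, flow now 11.
No augmenting path remains; maximum flow = 11.
By max-flow min-cut, the minimum cut capacity equals the max flow.
In the residual graph, reachable from Res: {Res, A, B, C, D, E, F}.
Min-cut edges: E→Out (6), F→Out (5); capacity 6 + 5 = 11.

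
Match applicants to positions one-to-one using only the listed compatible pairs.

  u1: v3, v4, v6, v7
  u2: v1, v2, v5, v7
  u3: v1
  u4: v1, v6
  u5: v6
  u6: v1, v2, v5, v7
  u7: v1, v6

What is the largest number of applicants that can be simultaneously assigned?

Unit-capacity flow: source→left, listed edges, right→sink; max matching = max flow.
Augmenting path u1→v3 (+1); matched 1.
Augmenting path u2→v1 (+1); matched 2.
Augmenting path u4→v6 (+1); matched 3.
Augmenting path u6→v2 (+1); matched 4.
Augmenting path u3→v1→u2→v5 (+1); matched 5.
No augmenting path remains; maximum matching = 5.
König certificate: {u1, u2, u6, v1, v6} is a vertex cover of size 5 (every listed pair touches it), so no matching can be larger.

5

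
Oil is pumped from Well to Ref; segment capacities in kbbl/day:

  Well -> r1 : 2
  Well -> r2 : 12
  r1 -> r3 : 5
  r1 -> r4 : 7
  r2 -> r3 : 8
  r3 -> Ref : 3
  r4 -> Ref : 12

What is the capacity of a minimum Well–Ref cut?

5

Augment Well→r1→r3→Ref: bottleneck 2, flow now 2.
Augment Well→r2→r3→Ref: bottleneck 1, flow now 3.
Augment Well→r2→r3→r1→r4→Ref: bottleneck 2, flow now 5. (uses reverse residual edge)
No augmenting path remains; maximum flow = 5.
By max-flow min-cut, the minimum cut capacity equals the max flow.
In the residual graph, reachable from Well: {Well, r2, r3}.
Min-cut edges: Well→r1 (2), r3→Ref (3); capacity 2 + 3 = 5.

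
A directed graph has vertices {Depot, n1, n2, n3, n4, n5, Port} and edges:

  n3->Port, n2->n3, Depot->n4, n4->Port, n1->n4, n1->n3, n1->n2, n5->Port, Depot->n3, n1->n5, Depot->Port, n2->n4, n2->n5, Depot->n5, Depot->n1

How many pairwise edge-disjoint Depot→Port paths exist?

4

Assign every edge capacity 1; by Menger, the answer equals the max flow.
Path Depot→Port (+1); total 1.
Path Depot→n3→Port (+1); total 2.
Path Depot→n4→Port (+1); total 3.
Path Depot→n5→Port (+1); total 4.
No residual Depot→Port path; max flow = 4.
Certifying cut of size 4: {Depot→Port, n3→Port, n4→Port, n5→Port}.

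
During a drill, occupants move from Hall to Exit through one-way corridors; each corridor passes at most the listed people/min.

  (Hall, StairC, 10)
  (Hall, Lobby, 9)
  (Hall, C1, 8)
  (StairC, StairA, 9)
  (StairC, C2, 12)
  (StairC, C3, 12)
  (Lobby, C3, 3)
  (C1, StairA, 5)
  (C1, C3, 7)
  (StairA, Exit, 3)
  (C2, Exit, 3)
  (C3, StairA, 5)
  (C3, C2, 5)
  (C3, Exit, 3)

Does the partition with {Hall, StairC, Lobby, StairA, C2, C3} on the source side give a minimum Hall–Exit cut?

No — its capacity is 17, but the minimum cut has capacity 9.

Given cut capacity: 8 + 3 + 3 + 3 = 17.
Augment Hall→StairC→StairA→Exit: bottleneck 3, flow now 3.
Augment Hall→StairC→C2→Exit: bottleneck 3, flow now 6.
Augment Hall→StairC→C3→Exit: bottleneck 3, flow now 9.
No augmenting path remains; maximum flow = 9.
In the residual graph, reachable from Hall: {Hall, StairC, Lobby, C1, StairA, C2, C3}.
Min-cut edges: StairA→Exit (3), C2→Exit (3), C3→Exit (3); capacity 3 + 3 + 3 = 9.
Cut capacity 17 exceeds the max flow 9, so it is not minimum.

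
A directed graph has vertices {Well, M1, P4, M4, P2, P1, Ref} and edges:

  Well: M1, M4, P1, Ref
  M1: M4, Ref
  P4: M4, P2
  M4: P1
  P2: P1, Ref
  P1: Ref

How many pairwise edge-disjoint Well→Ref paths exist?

3

Assign every edge capacity 1; by Menger, the answer equals the max flow.
Path Well→Ref (+1); total 1.
Path Well→M1→Ref (+1); total 2.
Path Well→P1→Ref (+1); total 3.
No residual Well→Ref path; max flow = 3.
Certifying cut of size 3: {P1→Ref, Well→M1, Well→Ref}.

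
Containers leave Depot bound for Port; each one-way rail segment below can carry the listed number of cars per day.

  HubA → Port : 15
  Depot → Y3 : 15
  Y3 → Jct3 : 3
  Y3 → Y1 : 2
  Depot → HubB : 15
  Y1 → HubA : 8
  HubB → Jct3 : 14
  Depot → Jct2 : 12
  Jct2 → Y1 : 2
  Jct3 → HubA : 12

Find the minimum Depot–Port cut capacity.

15

Augment Depot→Y3→Y1→HubA→Port: bottleneck 2, flow now 2.
Augment Depot→Y3→Jct3→HubA→Port: bottleneck 3, flow now 5.
Augment Depot→HubB→Jct3→HubA→Port: bottleneck 9, flow now 14.
Augment Depot→Jct2→Y1→HubA→Port: bottleneck 1, flow now 15.
No augmenting path remains; maximum flow = 15.
By max-flow min-cut, the minimum cut capacity equals the max flow.
In the residual graph, reachable from Depot: {Depot, Y3, HubB, Jct2, Y1, Jct3, HubA}.
Min-cut edges: HubA→Port (15); capacity 15 = 15.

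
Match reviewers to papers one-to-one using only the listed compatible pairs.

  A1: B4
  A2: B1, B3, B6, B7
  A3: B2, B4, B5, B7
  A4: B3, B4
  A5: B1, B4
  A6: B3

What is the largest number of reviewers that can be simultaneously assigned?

5

Unit-capacity flow: source→left, listed edges, right→sink; max matching = max flow.
Augmenting path A1→B4 (+1); matched 1.
Augmenting path A2→B1 (+1); matched 2.
Augmenting path A3→B2 (+1); matched 3.
Augmenting path A4→B3 (+1); matched 4.
Augmenting path A5→B1→A2→B6 (+1); matched 5.
No augmenting path remains; maximum matching = 5.
König certificate: {A2, A3, A5, B3, B4} is a vertex cover of size 5 (every listed pair touches it), so no matching can be larger.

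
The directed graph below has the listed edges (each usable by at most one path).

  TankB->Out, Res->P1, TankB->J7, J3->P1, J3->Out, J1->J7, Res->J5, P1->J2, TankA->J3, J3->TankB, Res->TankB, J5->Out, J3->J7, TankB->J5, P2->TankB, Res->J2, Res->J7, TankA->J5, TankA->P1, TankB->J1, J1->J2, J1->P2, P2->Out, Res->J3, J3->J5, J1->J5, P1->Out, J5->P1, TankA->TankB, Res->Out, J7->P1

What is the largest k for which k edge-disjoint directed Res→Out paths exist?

Assign every edge capacity 1; by Menger, the answer equals the max flow.
Path Res→Out (+1); total 1.
Path Res→J3→Out (+1); total 2.
Path Res→TankB→Out (+1); total 3.
Path Res→J5→Out (+1); total 4.
Path Res→P1→Out (+1); total 5.
No residual Res→Out path; max flow = 5.
Certifying cut of size 5: {P1→Out, Res→J3, Res→J5, Res→Out, Res→TankB}.

5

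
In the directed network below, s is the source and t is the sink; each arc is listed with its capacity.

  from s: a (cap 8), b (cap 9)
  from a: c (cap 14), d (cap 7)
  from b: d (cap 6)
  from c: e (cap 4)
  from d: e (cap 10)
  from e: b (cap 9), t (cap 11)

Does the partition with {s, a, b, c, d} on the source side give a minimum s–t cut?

No — its capacity is 14, but the minimum cut has capacity 11.

Given cut capacity: 4 + 10 = 14.
Augment s→a→c→e→t: bottleneck 4, flow now 4.
Augment s→a→d→e→t: bottleneck 4, flow now 8.
Augment s→b→d→e→t: bottleneck 3, flow now 11.
No augmenting path remains; maximum flow = 11.
In the residual graph, reachable from s: {s, a, b, c, d, e}.
Min-cut edges: e→t (11); capacity 11 = 11.
Cut capacity 14 exceeds the max flow 11, so it is not minimum.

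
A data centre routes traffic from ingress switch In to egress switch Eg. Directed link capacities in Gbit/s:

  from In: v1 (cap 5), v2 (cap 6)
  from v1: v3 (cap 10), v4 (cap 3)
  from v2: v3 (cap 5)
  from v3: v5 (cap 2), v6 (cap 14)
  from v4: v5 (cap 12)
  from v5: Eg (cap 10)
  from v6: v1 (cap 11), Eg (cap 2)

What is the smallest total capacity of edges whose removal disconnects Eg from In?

7

Augment In→v1→v3→v5→Eg: bottleneck 2, flow now 2.
Augment In→v1→v3→v6→Eg: bottleneck 2, flow now 4.
Augment In→v1→v4→v5→Eg: bottleneck 1, flow now 5.
Augment In→v2→v3→v1→v4→v5→Eg: bottleneck 2, flow now 7. (uses reverse residual edge)
No augmenting path remains; maximum flow = 7.
By max-flow min-cut, the minimum cut capacity equals the max flow.
In the residual graph, reachable from In: {In, v1, v2, v3, v6}.
Min-cut edges: v1→v4 (3), v3→v5 (2), v6→Eg (2); capacity 3 + 2 + 2 = 7.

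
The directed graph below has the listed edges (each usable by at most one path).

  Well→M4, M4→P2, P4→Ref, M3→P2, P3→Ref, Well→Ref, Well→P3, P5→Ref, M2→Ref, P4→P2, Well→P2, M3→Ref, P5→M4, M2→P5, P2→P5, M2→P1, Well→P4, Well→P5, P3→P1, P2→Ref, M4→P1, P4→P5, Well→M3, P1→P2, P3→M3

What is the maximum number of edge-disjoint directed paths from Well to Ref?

6

Assign every edge capacity 1; by Menger, the answer equals the max flow.
Path Well→Ref (+1); total 1.
Path Well→P5→Ref (+1); total 2.
Path Well→P4→Ref (+1); total 3.
Path Well→P3→Ref (+1); total 4.
Path Well→M3→Ref (+1); total 5.
Path Well→P2→Ref (+1); total 6.
No residual Well→Ref path; max flow = 6.
Certifying cut of size 6: {P2→Ref, P5→Ref, Well→M3, Well→P3, Well→P4, Well→Ref}.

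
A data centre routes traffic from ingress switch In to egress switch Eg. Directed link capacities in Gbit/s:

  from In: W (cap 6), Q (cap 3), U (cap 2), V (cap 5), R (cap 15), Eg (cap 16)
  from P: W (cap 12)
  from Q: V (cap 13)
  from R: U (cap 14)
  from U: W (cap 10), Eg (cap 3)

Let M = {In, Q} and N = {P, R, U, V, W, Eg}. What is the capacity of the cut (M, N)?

Edges leaving {In, Q}: In→R (15), In→U (2), In→V (5), In→W (6), In→Eg (16), Q→V (13).
Cut capacity = 15 + 2 + 5 + 6 + 16 + 13 = 57.

57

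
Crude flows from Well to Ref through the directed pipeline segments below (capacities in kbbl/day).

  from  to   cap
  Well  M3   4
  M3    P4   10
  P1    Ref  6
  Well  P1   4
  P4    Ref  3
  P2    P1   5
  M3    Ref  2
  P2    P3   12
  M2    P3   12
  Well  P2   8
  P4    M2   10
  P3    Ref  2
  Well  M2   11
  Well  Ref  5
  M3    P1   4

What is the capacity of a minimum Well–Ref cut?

17

Augment Well→Ref: bottleneck 5, flow now 5.
Augment Well→M3→Ref: bottleneck 2, flow now 7.
Augment Well→P1→Ref: bottleneck 4, flow now 11.
Augment Well→P2→P1→Ref: bottleneck 2, flow now 13.
Augment Well→P2→P3→Ref: bottleneck 2, flow now 15.
Augment Well→M3→P4→Ref: bottleneck 2, flow now 17.
No augmenting path remains; maximum flow = 17.
By max-flow min-cut, the minimum cut capacity equals the max flow.
In the residual graph, reachable from Well: {Well, P2, P1, M2, P3}.
Min-cut edges: Well→M3 (4), Well→Ref (5), P1→Ref (6), P3→Ref (2); capacity 4 + 5 + 6 + 2 = 17.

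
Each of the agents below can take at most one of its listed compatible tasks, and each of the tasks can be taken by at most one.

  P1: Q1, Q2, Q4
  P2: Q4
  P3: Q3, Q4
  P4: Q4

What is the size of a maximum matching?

3

Unit-capacity flow: source→left, listed edges, right→sink; max matching = max flow.
Augmenting path P1→Q1 (+1); matched 1.
Augmenting path P2→Q4 (+1); matched 2.
Augmenting path P3→Q3 (+1); matched 3.
No augmenting path remains; maximum matching = 3.
König certificate: {P1, P3, Q4} is a vertex cover of size 3 (every listed pair touches it), so no matching can be larger.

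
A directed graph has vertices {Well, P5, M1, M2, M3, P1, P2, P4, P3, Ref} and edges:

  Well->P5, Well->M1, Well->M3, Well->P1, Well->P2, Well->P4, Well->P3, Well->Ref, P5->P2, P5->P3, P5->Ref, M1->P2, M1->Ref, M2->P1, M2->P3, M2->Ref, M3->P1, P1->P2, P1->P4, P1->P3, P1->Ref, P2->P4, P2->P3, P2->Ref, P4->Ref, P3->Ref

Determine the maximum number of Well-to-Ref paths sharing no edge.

Assign every edge capacity 1; by Menger, the answer equals the max flow.
Path Well→Ref (+1); total 1.
Path Well→P5→Ref (+1); total 2.
Path Well→M1→Ref (+1); total 3.
Path Well→P1→Ref (+1); total 4.
Path Well→P2→Ref (+1); total 5.
Path Well→P4→Ref (+1); total 6.
Path Well→P3→Ref (+1); total 7.
No residual Well→Ref path; max flow = 7.
Certifying cut of size 7: {P1→Ref, P2→Ref, P3→Ref, P4→Ref, Well→M1, Well→P5, Well→Ref}.

7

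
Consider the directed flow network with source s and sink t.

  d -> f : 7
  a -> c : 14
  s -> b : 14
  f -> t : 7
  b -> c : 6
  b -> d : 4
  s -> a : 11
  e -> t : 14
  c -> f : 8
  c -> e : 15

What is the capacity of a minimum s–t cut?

Augment s→a→c→e→t: bottleneck 11, flow now 11.
Augment s→b→c→e→t: bottleneck 3, flow now 14.
Augment s→b→c→f→t: bottleneck 3, flow now 17.
Augment s→b→d→f→t: bottleneck 4, flow now 21.
No augmenting path remains; maximum flow = 21.
By max-flow min-cut, the minimum cut capacity equals the max flow.
In the residual graph, reachable from s: {s, b}.
Min-cut edges: s→a (11), b→c (6), b→d (4); capacity 11 + 6 + 4 = 21.

21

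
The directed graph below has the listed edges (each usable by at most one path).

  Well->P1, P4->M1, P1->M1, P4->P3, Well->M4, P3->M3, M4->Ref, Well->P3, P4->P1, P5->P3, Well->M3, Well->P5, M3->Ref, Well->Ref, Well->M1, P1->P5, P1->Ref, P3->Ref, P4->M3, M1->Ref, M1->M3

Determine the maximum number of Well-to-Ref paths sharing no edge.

Assign every edge capacity 1; by Menger, the answer equals the max flow.
Path Well→Ref (+1); total 1.
Path Well→P1→Ref (+1); total 2.
Path Well→M1→Ref (+1); total 3.
Path Well→P3→Ref (+1); total 4.
Path Well→M3→Ref (+1); total 5.
Path Well→M4→Ref (+1); total 6.
No residual Well→Ref path; max flow = 6.
Certifying cut of size 6: {M3→Ref, P3→Ref, Well→M1, Well→M4, Well→P1, Well→Ref}.

6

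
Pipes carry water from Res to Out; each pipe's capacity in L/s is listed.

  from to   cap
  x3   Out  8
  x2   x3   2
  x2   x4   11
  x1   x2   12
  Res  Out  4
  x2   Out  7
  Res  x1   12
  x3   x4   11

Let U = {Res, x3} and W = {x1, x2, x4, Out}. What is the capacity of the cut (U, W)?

Edges leaving {Res, x3}: Res→x1 (12), Res→Out (4), x3→x4 (11), x3→Out (8).
Cut capacity = 12 + 4 + 11 + 8 = 35.

35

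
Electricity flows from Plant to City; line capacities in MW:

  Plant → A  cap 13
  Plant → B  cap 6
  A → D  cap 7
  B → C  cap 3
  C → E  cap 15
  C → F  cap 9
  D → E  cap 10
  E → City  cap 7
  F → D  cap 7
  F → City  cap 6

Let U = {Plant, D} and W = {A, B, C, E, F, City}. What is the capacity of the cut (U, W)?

Edges leaving {Plant, D}: Plant→A (13), Plant→B (6), D→E (10).
Cut capacity = 13 + 6 + 10 = 29.

29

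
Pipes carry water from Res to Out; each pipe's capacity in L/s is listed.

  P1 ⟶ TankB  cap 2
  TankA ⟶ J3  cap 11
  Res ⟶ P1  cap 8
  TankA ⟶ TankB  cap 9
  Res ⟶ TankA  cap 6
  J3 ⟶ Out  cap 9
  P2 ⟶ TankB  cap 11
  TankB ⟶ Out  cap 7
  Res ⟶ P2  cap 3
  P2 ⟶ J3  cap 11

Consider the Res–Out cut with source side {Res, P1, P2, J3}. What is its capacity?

Edges leaving {Res, P1, P2, J3}: Res→TankA (6), P1→TankB (2), P2→TankB (11), J3→Out (9).
Cut capacity = 6 + 2 + 11 + 9 = 28.

28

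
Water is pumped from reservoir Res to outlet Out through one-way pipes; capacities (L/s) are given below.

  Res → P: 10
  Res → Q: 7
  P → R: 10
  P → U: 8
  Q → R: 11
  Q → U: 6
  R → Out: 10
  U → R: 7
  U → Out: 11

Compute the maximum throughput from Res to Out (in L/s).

17

Augment Res→P→R→Out: bottleneck 10, flow now 10.
Augment Res→Q→U→Out: bottleneck 6, flow now 16.
Augment Res→Q→R→P→U→Out: bottleneck 1, flow now 17. (uses reverse residual edge)
No augmenting path remains; maximum flow = 17.
In the residual graph, reachable from Res: {Res}.
Min-cut edges: Res→P (10), Res→Q (7); capacity 10 + 7 = 17.
This cut is saturated, so no flow can exceed 17.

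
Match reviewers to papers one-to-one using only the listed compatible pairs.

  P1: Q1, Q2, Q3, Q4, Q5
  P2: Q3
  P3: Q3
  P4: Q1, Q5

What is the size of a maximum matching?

3

Unit-capacity flow: source→left, listed edges, right→sink; max matching = max flow.
Augmenting path P1→Q1 (+1); matched 1.
Augmenting path P2→Q3 (+1); matched 2.
Augmenting path P4→Q5 (+1); matched 3.
No augmenting path remains; maximum matching = 3.
König certificate: {P1, P4, Q3} is a vertex cover of size 3 (every listed pair touches it), so no matching can be larger.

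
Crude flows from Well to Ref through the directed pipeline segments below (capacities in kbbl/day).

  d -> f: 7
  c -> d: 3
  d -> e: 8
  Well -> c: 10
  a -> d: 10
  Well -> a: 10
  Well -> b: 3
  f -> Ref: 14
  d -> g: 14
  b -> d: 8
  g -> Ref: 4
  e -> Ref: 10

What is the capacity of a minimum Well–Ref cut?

Augment Well→a→d→e→Ref: bottleneck 8, flow now 8.
Augment Well→a→d→f→Ref: bottleneck 2, flow now 10.
Augment Well→b→d→f→Ref: bottleneck 3, flow now 13.
Augment Well→c→d→f→Ref: bottleneck 2, flow now 15.
Augment Well→c→d→g→Ref: bottleneck 1, flow now 16.
No augmenting path remains; maximum flow = 16.
By max-flow min-cut, the minimum cut capacity equals the max flow.
In the residual graph, reachable from Well: {Well, c}.
Min-cut edges: Well→a (10), Well→b (3), c→d (3); capacity 10 + 3 + 3 = 16.

16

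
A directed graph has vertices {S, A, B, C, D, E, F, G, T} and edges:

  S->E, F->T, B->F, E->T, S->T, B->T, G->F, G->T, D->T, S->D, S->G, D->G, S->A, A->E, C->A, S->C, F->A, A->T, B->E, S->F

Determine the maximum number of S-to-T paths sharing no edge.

Assign every edge capacity 1; by Menger, the answer equals the max flow.
Path S→T (+1); total 1.
Path S→A→T (+1); total 2.
Path S→D→T (+1); total 3.
Path S→E→T (+1); total 4.
Path S→F→T (+1); total 5.
Path S→G→T (+1); total 6.
No residual S→T path; max flow = 6.
Certifying cut of size 6: {A→T, E→T, S→D, S→F, S→G, S→T}.

6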